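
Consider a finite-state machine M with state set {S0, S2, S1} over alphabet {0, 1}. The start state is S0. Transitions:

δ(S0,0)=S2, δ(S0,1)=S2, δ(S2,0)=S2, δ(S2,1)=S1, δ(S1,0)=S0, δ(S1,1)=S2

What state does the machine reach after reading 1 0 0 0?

Trace: S0 -1-> S2 -0-> S2 -0-> S2 -0-> S2

S2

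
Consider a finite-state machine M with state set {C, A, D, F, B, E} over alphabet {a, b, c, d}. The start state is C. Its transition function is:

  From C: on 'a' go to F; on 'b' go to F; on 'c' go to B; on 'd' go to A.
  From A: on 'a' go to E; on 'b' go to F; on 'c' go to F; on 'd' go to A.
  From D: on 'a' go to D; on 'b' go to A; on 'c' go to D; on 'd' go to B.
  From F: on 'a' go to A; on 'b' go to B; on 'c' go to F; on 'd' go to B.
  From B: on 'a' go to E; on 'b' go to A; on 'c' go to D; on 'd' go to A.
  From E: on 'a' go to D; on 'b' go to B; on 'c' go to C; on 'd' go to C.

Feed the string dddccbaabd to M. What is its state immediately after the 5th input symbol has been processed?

C → A → A → A → F → F
After 5 symbols: F.

F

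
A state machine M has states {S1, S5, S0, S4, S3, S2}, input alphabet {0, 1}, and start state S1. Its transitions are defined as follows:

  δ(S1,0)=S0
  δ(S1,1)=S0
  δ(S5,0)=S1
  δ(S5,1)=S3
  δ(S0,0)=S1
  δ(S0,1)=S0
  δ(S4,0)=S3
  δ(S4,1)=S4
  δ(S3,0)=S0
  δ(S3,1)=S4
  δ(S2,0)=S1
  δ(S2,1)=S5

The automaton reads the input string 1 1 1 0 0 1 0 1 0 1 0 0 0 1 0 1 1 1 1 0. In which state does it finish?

start at S1
read '1': S1 → S0
read '1': S0 → S0
read '1': S0 → S0
read '0': S0 → S1
read '0': S1 → S0
read '1': S0 → S0
read '0': S0 → S1
read '1': S1 → S0
read '0': S0 → S1
read '1': S1 → S0
read '0': S0 → S1
read '0': S1 → S0
read '0': S0 → S1
read '1': S1 → S0
read '0': S0 → S1
read '1': S1 → S0
read '1': S0 → S0
read '1': S0 → S0
read '1': S0 → S0
read '0': S0 → S1

S1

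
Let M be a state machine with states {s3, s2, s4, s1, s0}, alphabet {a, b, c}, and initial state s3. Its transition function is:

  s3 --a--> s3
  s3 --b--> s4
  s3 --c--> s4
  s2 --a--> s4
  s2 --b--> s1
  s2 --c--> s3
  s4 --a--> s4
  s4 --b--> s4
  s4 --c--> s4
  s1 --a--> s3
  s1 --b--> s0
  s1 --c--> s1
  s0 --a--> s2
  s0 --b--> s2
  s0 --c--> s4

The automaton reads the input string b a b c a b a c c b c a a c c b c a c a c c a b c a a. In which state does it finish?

s4

start at s3
read 'b': s3 → s4
read 'a': s4 → s4
read 'b': s4 → s4
read 'c': s4 → s4
read 'a': s4 → s4
read 'b': s4 → s4
read 'a': s4 → s4
read 'c': s4 → s4
read 'c': s4 → s4
read 'b': s4 → s4
read 'c': s4 → s4
read 'a': s4 → s4
read 'a': s4 → s4
read 'c': s4 → s4
read 'c': s4 → s4
read 'b': s4 → s4
read 'c': s4 → s4
read 'a': s4 → s4
read 'c': s4 → s4
read 'a': s4 → s4
read 'c': s4 → s4
read 'c': s4 → s4
read 'a': s4 → s4
read 'b': s4 → s4
read 'c': s4 → s4
read 'a': s4 → s4
read 'a': s4 → s4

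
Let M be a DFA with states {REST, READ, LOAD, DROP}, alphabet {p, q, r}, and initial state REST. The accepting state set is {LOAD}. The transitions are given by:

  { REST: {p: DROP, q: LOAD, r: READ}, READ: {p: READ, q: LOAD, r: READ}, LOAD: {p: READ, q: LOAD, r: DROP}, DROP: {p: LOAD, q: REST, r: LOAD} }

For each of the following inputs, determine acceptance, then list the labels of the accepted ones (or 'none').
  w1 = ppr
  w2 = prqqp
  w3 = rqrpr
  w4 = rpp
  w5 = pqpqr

w1: Trace: REST -p-> DROP -p-> LOAD -r-> DROP  → end DROP, rejected
w2: Trace: REST -p-> DROP -r-> LOAD -q-> LOAD -q-> LOAD -p-> READ  → end READ, rejected
w3: Trace: REST -r-> READ -q-> LOAD -r-> DROP -p-> LOAD -r-> DROP  → end DROP, rejected
w4: Trace: REST -r-> READ -p-> READ -p-> READ  → end READ, rejected
w5: Trace: REST -p-> DROP -q-> REST -p-> DROP -q-> REST -r-> READ  → end READ, rejected

none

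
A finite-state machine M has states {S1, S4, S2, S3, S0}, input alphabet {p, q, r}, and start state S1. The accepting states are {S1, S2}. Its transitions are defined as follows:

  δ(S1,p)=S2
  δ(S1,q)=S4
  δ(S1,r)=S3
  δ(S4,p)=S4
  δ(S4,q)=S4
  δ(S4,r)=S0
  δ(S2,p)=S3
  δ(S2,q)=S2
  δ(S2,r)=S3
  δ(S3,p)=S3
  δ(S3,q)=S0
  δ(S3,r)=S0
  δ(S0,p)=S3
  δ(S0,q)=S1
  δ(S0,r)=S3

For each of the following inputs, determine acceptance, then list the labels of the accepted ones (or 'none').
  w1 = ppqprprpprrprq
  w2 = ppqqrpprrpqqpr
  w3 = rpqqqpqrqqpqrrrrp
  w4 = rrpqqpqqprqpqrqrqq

w1, w4

w1: Trace: S1 -p-> S2 -p-> S3 -q-> S0 -p-> S3 -r-> S0 -p-> S3 -r-> S0 -p-> S3 -p-> S3 -r-> S0 -r-> S3 -p-> S3 -r-> S0 -q-> S1  → end S1, accepted
w2: Trace: S1 -p-> S2 -p-> S3 -q-> S0 -q-> S1 -r-> S3 -p-> S3 -p-> S3 -r-> S0 -r-> S3 -p-> S3 -q-> S0 -q-> S1 -p-> S2 -r-> S3  → end S3, rejected
w3: Trace: S1 -r-> S3 -p-> S3 -q-> S0 -q-> S1 -q-> S4 -p-> S4 -q-> S4 -r-> S0 -q-> S1 -q-> S4 -p-> S4 -q-> S4 -r-> S0 -r-> S3 -r-> S0 -r-> S3 -p-> S3  → end S3, rejected
w4: Trace: S1 -r-> S3 -r-> S0 -p-> S3 -q-> S0 -q-> S1 -p-> S2 -q-> S2 -q-> S2 -p-> S3 -r-> S0 -q-> S1 -p-> S2 -q-> S2 -r-> S3 -q-> S0 -r-> S3 -q-> S0 -q-> S1  → end S1, accepted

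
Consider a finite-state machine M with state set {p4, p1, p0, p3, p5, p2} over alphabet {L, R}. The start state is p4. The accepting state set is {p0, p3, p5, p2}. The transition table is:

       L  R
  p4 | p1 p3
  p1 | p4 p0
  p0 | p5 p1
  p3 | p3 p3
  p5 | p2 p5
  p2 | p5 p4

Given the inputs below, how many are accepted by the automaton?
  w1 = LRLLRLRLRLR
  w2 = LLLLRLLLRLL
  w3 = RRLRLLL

w1:
  start at p4
  read 'L': p4 → p1
  read 'R': p1 → p0
  read 'L': p0 → p5
  read 'L': p5 → p2
  read 'R': p2 → p4
  read 'L': p4 → p1
  read 'R': p1 → p0
  read 'L': p0 → p5
  read 'R': p5 → p5
  read 'L': p5 → p2
  read 'R': p2 → p4
  end p4, rejected
w2:
  start at p4
  read 'L': p4 → p1
  read 'L': p1 → p4
  read 'L': p4 → p1
  read 'L': p1 → p4
  read 'R': p4 → p3
  read 'L': p3 → p3
  read 'L': p3 → p3
  read 'L': p3 → p3
  read 'R': p3 → p3
  read 'L': p3 → p3
  read 'L': p3 → p3
  end p3, accepted
w3:
  start at p4
  read 'R': p4 → p3
  read 'R': p3 → p3
  read 'L': p3 → p3
  read 'R': p3 → p3
  read 'L': p3 → p3
  read 'L': p3 → p3
  read 'L': p3 → p3
  end p3, accepted

2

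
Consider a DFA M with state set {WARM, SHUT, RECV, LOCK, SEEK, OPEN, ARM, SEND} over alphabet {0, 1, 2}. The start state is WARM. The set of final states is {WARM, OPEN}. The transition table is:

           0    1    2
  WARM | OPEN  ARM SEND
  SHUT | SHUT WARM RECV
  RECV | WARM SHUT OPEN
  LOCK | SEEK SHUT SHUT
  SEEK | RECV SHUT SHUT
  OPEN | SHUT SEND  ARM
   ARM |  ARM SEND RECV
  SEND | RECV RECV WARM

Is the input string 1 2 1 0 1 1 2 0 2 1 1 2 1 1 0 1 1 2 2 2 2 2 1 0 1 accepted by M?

No

Trace: WARM -1-> ARM -2-> RECV -1-> SHUT -0-> SHUT -1-> WARM -1-> ARM -2-> RECV -0-> WARM -2-> SEND -1-> RECV -1-> SHUT -2-> RECV -1-> SHUT -1-> WARM -0-> OPEN -1-> SEND -1-> RECV -2-> OPEN -2-> ARM -2-> RECV -2-> OPEN -2-> ARM -1-> SEND -0-> RECV -1-> SHUT
End state SHUT is not accepting.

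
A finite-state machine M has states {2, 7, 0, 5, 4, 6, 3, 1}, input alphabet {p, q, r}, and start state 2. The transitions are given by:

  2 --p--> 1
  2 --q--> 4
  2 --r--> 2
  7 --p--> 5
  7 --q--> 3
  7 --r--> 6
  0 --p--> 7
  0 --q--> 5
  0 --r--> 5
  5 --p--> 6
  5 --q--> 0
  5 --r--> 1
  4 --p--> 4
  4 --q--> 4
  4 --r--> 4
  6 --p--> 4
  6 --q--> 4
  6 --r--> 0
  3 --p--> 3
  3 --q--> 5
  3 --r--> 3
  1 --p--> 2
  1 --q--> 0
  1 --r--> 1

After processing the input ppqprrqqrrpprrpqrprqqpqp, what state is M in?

4

start at 2
read 'p': 2 → 1
read 'p': 1 → 2
read 'q': 2 → 4
read 'p': 4 → 4
read 'r': 4 → 4
read 'r': 4 → 4
read 'q': 4 → 4
read 'q': 4 → 4
read 'r': 4 → 4
read 'r': 4 → 4
read 'p': 4 → 4
read 'p': 4 → 4
read 'r': 4 → 4
read 'r': 4 → 4
read 'p': 4 → 4
read 'q': 4 → 4
read 'r': 4 → 4
read 'p': 4 → 4
read 'r': 4 → 4
read 'q': 4 → 4
read 'q': 4 → 4
read 'p': 4 → 4
read 'q': 4 → 4
read 'p': 4 → 4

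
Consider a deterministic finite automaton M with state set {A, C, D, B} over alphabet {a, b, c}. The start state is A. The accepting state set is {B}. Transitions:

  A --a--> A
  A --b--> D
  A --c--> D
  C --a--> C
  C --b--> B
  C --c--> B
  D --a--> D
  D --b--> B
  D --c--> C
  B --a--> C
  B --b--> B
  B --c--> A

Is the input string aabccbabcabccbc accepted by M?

Trace: A -a-> A -a-> A -b-> D -c-> C -c-> B -b-> B -a-> C -b-> B -c-> A -a-> A -b-> D -c-> C -c-> B -b-> B -c-> A
End state A is not accepting.

No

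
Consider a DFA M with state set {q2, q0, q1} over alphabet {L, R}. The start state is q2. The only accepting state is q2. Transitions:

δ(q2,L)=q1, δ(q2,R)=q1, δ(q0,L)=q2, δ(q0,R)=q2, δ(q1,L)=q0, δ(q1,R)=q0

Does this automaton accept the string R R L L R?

q2 → q1 → q0 → q2 → q1 → q0
End state q0 is not accepting.

No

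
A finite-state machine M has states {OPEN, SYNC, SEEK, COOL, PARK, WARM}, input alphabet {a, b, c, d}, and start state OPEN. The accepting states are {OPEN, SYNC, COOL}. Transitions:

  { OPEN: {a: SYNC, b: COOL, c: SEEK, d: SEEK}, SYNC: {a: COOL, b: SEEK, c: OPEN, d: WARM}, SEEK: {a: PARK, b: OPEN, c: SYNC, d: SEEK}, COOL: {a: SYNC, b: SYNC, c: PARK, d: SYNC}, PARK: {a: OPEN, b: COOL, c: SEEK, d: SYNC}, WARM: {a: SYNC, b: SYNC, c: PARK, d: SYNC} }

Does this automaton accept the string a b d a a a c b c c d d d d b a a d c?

Yes

OPEN → SYNC → SEEK → SEEK → PARK → OPEN → SYNC → OPEN → COOL → PARK → SEEK → SEEK → SEEK → SEEK → SEEK → OPEN → SYNC → COOL → SYNC → OPEN
End state OPEN is accepting.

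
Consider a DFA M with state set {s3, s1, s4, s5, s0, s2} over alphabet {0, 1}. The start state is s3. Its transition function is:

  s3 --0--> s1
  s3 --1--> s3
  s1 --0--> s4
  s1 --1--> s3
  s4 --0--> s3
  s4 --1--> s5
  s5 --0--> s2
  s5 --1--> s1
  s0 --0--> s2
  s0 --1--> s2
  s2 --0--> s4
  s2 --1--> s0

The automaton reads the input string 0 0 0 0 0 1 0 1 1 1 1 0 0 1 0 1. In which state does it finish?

Trace: s3 -0-> s1 -0-> s4 -0-> s3 -0-> s1 -0-> s4 -1-> s5 -0-> s2 -1-> s0 -1-> s2 -1-> s0 -1-> s2 -0-> s4 -0-> s3 -1-> s3 -0-> s1 -1-> s3

s3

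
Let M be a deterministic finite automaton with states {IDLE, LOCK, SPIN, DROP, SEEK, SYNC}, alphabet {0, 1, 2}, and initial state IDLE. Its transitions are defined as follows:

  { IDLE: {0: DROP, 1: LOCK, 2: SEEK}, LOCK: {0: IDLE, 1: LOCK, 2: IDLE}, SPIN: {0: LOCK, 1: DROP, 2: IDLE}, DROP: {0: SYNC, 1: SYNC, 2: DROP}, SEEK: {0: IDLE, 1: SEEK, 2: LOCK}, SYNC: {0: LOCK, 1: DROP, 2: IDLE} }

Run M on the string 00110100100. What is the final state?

IDLE → DROP → SYNC → DROP → SYNC → LOCK → LOCK → IDLE → DROP → SYNC → LOCK → IDLE

IDLE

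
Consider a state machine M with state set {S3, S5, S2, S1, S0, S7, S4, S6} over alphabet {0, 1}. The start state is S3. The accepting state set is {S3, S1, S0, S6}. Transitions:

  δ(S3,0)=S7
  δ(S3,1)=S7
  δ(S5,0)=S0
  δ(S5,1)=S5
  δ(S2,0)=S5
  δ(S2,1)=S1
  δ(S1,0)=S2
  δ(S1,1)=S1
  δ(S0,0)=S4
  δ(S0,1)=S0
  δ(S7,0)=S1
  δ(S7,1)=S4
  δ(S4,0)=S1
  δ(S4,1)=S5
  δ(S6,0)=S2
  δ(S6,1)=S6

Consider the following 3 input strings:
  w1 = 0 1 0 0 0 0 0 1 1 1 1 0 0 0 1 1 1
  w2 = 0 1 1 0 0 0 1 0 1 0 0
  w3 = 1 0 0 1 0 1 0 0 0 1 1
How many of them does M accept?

w1: S3 → S7 → S4 → S1 → S2 → S5 → S0 → S4 → S5 → S5 → S5 → S5 → S0 → S4 → S1 → S1 → S1 → S1  → end S1, accepted
w2: S3 → S7 → S4 → S5 → S0 → S4 → S1 → S1 → S2 → S1 → S2 → S5  → end S5, rejected
w3: S3 → S7 → S1 → S2 → S1 → S2 → S1 → S2 → S5 → S0 → S0 → S0  → end S0, accepted

2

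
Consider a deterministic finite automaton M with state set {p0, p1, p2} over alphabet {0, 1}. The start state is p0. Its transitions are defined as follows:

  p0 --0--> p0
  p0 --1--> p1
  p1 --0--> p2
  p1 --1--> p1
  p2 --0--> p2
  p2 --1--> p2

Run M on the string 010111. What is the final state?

p2

start at p0
read '0': p0 → p0
read '1': p0 → p1
read '0': p1 → p2
read '1': p2 → p2
read '1': p2 → p2
read '1': p2 → p2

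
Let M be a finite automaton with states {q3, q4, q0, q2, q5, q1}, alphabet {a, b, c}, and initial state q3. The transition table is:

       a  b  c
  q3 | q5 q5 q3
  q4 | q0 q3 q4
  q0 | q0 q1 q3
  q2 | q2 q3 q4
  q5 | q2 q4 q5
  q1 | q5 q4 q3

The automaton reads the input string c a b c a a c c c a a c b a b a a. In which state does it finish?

q0

Trace: q3 -c-> q3 -a-> q5 -b-> q4 -c-> q4 -a-> q0 -a-> q0 -c-> q3 -c-> q3 -c-> q3 -a-> q5 -a-> q2 -c-> q4 -b-> q3 -a-> q5 -b-> q4 -a-> q0 -a-> q0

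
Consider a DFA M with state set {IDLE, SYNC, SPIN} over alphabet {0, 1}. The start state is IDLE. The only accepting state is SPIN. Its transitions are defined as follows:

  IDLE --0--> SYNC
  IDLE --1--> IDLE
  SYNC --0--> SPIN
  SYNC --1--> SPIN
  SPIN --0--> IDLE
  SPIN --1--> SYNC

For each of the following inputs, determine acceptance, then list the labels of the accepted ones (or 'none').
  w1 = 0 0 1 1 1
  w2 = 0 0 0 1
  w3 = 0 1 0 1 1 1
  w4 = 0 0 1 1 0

w1:
  start at IDLE
  read '0': IDLE → SYNC
  read '0': SYNC → SPIN
  read '1': SPIN → SYNC
  read '1': SYNC → SPIN
  read '1': SPIN → SYNC
  end SYNC, rejected
w2:
  start at IDLE
  read '0': IDLE → SYNC
  read '0': SYNC → SPIN
  read '0': SPIN → IDLE
  read '1': IDLE → IDLE
  end IDLE, rejected
w3:
  start at IDLE
  read '0': IDLE → SYNC
  read '1': SYNC → SPIN
  read '0': SPIN → IDLE
  read '1': IDLE → IDLE
  read '1': IDLE → IDLE
  read '1': IDLE → IDLE
  end IDLE, rejected
w4:
  start at IDLE
  read '0': IDLE → SYNC
  read '0': SYNC → SPIN
  read '1': SPIN → SYNC
  read '1': SYNC → SPIN
  read '0': SPIN → IDLE
  end IDLE, rejected

none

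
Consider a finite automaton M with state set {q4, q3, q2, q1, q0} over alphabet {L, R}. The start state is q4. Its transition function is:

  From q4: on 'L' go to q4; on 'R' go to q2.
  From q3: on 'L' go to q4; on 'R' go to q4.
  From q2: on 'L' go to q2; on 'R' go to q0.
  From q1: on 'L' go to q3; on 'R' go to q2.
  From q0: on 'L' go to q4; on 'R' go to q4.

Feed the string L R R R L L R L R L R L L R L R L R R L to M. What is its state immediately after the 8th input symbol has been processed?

q4 → q4 → q2 → q0 → q4 → q4 → q4 → q2 → q2
After 8 symbols: q2.

q2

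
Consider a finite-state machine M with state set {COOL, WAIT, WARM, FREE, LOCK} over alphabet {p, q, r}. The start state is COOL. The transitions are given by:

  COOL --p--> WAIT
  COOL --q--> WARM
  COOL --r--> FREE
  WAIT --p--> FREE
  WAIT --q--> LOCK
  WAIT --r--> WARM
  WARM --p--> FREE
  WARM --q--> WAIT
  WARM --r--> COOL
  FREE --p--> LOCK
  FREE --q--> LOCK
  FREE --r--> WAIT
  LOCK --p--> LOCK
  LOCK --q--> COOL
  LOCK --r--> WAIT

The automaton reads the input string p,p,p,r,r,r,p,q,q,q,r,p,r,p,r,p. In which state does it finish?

FREE

Trace: COOL -p-> WAIT -p-> FREE -p-> LOCK -r-> WAIT -r-> WARM -r-> COOL -p-> WAIT -q-> LOCK -q-> COOL -q-> WARM -r-> COOL -p-> WAIT -r-> WARM -p-> FREE -r-> WAIT -p-> FREE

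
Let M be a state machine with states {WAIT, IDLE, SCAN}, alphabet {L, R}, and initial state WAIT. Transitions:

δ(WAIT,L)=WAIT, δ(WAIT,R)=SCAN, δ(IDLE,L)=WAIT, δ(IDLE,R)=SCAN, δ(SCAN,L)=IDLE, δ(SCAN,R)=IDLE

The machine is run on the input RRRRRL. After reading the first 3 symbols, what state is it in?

SCAN

WAIT → SCAN → IDLE → SCAN
After 3 symbols: SCAN.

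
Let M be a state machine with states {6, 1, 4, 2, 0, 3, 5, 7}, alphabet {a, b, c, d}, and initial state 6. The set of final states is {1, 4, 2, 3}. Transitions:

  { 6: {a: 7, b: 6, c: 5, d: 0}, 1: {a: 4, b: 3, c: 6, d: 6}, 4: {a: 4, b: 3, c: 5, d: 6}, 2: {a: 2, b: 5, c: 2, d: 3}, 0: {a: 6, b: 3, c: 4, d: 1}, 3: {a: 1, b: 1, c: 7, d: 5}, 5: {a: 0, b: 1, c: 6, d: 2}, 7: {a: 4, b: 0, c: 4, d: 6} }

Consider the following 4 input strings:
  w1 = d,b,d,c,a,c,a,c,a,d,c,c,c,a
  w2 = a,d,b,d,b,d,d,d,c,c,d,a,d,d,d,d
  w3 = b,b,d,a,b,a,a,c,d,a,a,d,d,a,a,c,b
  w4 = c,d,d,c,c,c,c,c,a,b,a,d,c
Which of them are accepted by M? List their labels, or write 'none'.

w1:
  start at 6
  read 'd': 6 → 0
  read 'b': 0 → 3
  read 'd': 3 → 5
  read 'c': 5 → 6
  read 'a': 6 → 7
  read 'c': 7 → 4
  read 'a': 4 → 4
  read 'c': 4 → 5
  read 'a': 5 → 0
  read 'd': 0 → 1
  read 'c': 1 → 6
  read 'c': 6 → 5
  read 'c': 5 → 6
  read 'a': 6 → 7
  end 7, rejected
w2:
  start at 6
  read 'a': 6 → 7
  read 'd': 7 → 6
  read 'b': 6 → 6
  read 'd': 6 → 0
  read 'b': 0 → 3
  read 'd': 3 → 5
  read 'd': 5 → 2
  read 'd': 2 → 3
  read 'c': 3 → 7
  read 'c': 7 → 4
  read 'd': 4 → 6
  read 'a': 6 → 7
  read 'd': 7 → 6
  read 'd': 6 → 0
  read 'd': 0 → 1
  read 'd': 1 → 6
  end 6, rejected
w3:
  start at 6
  read 'b': 6 → 6
  read 'b': 6 → 6
  read 'd': 6 → 0
  read 'a': 0 → 6
  read 'b': 6 → 6
  read 'a': 6 → 7
  read 'a': 7 → 4
  read 'c': 4 → 5
  read 'd': 5 → 2
  read 'a': 2 → 2
  read 'a': 2 → 2
  read 'd': 2 → 3
  read 'd': 3 → 5
  read 'a': 5 → 0
  read 'a': 0 → 6
  read 'c': 6 → 5
  read 'b': 5 → 1
  end 1, accepted
w4:
  start at 6
  read 'c': 6 → 5
  read 'd': 5 → 2
  read 'd': 2 → 3
  read 'c': 3 → 7
  read 'c': 7 → 4
  read 'c': 4 → 5
  read 'c': 5 → 6
  read 'c': 6 → 5
  read 'a': 5 → 0
  read 'b': 0 → 3
  read 'a': 3 → 1
  read 'd': 1 → 6
  read 'c': 6 → 5
  end 5, rejected

w3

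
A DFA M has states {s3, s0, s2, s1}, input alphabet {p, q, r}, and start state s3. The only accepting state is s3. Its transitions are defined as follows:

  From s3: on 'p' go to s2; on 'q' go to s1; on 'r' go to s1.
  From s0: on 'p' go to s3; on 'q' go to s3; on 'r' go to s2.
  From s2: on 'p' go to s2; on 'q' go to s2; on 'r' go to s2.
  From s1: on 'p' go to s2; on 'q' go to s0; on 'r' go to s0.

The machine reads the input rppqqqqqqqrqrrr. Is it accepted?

No

s3 → s1 → s2 → s2 → s2 → s2 → s2 → s2 → s2 → s2 → s2 → s2 → s2 → s2 → s2 → s2
End state s2 is not accepting.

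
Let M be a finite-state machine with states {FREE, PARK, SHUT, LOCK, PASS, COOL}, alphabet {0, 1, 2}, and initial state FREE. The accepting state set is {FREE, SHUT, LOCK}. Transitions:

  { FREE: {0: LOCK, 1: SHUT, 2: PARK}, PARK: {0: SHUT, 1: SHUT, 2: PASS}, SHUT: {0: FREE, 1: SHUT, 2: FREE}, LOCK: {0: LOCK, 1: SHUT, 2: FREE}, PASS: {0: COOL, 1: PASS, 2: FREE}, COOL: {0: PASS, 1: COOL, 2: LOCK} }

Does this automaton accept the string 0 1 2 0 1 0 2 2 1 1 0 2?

Yes

FREE → LOCK → SHUT → FREE → LOCK → SHUT → FREE → PARK → PASS → PASS → PASS → COOL → LOCK
End state LOCK is accepting.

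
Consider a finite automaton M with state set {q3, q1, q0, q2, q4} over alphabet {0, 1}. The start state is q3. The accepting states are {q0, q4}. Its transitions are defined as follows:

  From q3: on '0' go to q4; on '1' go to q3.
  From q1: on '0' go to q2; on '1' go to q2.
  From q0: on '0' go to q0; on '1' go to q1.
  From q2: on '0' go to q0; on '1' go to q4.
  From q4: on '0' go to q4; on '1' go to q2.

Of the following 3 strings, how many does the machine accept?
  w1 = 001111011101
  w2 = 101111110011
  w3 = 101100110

w1: q3 → q4 → q4 → q2 → q4 → q2 → q4 → q4 → q2 → q4 → q2 → q0 → q1  → end q1, rejected
w2: q3 → q3 → q4 → q2 → q4 → q2 → q4 → q2 → q4 → q4 → q4 → q2 → q4  → end q4, accepted
w3: q3 → q3 → q4 → q2 → q4 → q4 → q4 → q2 → q4 → q4  → end q4, accepted

2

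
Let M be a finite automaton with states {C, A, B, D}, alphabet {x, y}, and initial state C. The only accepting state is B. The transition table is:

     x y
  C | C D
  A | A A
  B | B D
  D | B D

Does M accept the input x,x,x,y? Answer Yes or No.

Trace: C -x-> C -x-> C -x-> C -y-> D
End state D is not accepting.

No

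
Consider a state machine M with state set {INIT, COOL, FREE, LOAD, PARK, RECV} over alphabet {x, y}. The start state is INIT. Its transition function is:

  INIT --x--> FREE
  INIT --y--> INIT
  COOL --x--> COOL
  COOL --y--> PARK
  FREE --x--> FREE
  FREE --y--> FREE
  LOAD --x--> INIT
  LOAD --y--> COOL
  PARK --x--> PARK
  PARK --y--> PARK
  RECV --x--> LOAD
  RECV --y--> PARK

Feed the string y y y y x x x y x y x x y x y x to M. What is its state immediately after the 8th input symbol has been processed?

FREE

start at INIT
read 'y': INIT → INIT
read 'y': INIT → INIT
read 'y': INIT → INIT
read 'y': INIT → INIT
read 'x': INIT → FREE
read 'x': FREE → FREE
read 'x': FREE → FREE
read 'y': FREE → FREE
After 8 symbols: FREE.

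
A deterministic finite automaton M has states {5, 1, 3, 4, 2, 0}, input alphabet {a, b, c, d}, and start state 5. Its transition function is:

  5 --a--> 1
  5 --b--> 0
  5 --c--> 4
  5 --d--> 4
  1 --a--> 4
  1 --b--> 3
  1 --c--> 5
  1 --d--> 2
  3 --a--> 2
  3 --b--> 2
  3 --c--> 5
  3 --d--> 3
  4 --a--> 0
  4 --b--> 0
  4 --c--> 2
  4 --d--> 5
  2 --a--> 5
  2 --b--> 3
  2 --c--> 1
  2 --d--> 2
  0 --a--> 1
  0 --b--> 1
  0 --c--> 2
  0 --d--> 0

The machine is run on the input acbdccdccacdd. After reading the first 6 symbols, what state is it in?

start at 5
read 'a': 5 → 1
read 'c': 1 → 5
read 'b': 5 → 0
read 'd': 0 → 0
read 'c': 0 → 2
read 'c': 2 → 1
After 6 symbols: 1.

1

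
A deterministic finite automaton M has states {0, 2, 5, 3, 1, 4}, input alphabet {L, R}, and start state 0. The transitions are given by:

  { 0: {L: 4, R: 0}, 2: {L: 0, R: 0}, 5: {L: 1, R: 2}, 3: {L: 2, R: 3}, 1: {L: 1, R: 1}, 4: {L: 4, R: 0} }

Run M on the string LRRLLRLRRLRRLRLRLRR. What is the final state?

0

0 → 4 → 0 → 0 → 4 → 4 → 0 → 4 → 0 → 0 → 4 → 0 → 0 → 4 → 0 → 4 → 0 → 4 → 0 → 0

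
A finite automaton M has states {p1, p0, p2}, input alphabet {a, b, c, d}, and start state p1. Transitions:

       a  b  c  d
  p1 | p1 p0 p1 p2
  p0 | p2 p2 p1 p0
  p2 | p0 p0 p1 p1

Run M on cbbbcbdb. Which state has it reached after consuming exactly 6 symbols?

p0

Trace: p1 -c-> p1 -b-> p0 -b-> p2 -b-> p0 -c-> p1 -b-> p0
After 6 symbols: p0.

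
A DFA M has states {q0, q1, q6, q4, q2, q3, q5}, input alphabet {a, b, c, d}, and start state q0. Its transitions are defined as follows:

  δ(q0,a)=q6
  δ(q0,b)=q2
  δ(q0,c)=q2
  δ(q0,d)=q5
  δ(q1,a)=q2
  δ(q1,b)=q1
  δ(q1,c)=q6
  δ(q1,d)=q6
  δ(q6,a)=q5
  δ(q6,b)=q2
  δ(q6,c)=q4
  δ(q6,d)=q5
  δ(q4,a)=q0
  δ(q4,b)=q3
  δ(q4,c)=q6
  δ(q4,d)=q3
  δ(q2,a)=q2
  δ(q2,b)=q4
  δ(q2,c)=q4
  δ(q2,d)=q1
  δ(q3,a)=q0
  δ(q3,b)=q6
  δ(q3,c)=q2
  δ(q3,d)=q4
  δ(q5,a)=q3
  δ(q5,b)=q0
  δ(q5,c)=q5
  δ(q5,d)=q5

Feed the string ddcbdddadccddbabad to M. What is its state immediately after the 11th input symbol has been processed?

Trace: q0 -d-> q5 -d-> q5 -c-> q5 -b-> q0 -d-> q5 -d-> q5 -d-> q5 -a-> q3 -d-> q4 -c-> q6 -c-> q4
After 11 symbols: q4.

q4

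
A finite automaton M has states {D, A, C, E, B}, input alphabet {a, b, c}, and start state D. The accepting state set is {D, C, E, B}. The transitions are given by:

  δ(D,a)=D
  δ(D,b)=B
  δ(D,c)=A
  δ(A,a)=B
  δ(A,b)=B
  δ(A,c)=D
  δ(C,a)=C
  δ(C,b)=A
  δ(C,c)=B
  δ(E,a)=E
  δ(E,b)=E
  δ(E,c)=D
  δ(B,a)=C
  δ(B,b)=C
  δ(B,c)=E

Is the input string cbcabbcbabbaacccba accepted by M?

D → A → B → E → E → E → E → D → B → C → A → B → C → C → B → E → D → B → C
End state C is accepting.

Yes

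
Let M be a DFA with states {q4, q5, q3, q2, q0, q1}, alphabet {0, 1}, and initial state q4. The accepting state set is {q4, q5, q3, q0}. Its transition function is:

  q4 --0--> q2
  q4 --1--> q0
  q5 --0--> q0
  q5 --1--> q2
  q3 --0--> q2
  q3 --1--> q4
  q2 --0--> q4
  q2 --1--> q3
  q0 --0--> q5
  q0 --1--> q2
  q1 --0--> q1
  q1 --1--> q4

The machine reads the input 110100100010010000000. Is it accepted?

Yes

Trace: q4 -1-> q0 -1-> q2 -0-> q4 -1-> q0 -0-> q5 -0-> q0 -1-> q2 -0-> q4 -0-> q2 -0-> q4 -1-> q0 -0-> q5 -0-> q0 -1-> q2 -0-> q4 -0-> q2 -0-> q4 -0-> q2 -0-> q4 -0-> q2 -0-> q4
End state q4 is accepting.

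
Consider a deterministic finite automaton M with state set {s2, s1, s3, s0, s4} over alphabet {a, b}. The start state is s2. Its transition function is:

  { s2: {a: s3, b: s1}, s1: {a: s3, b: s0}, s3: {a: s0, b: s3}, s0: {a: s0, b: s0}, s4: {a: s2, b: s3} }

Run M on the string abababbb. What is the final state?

s0

Trace: s2 -a-> s3 -b-> s3 -a-> s0 -b-> s0 -a-> s0 -b-> s0 -b-> s0 -b-> s0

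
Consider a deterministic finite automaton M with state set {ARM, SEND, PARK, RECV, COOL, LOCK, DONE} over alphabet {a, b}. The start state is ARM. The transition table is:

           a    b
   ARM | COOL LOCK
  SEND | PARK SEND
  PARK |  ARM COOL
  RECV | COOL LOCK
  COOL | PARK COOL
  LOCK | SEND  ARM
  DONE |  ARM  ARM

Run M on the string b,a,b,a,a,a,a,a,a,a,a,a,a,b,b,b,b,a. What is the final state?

PARK

start at ARM
read 'b': ARM → LOCK
read 'a': LOCK → SEND
read 'b': SEND → SEND
read 'a': SEND → PARK
read 'a': PARK → ARM
read 'a': ARM → COOL
read 'a': COOL → PARK
read 'a': PARK → ARM
read 'a': ARM → COOL
read 'a': COOL → PARK
read 'a': PARK → ARM
read 'a': ARM → COOL
read 'a': COOL → PARK
read 'b': PARK → COOL
read 'b': COOL → COOL
read 'b': COOL → COOL
read 'b': COOL → COOL
read 'a': COOL → PARK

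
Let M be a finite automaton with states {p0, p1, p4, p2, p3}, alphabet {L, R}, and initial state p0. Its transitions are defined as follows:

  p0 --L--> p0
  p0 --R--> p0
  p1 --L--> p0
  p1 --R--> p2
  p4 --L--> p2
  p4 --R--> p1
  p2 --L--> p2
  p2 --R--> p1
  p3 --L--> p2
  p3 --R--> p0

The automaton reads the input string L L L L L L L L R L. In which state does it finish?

p0

Trace: p0 -L-> p0 -L-> p0 -L-> p0 -L-> p0 -L-> p0 -L-> p0 -L-> p0 -L-> p0 -R-> p0 -L-> p0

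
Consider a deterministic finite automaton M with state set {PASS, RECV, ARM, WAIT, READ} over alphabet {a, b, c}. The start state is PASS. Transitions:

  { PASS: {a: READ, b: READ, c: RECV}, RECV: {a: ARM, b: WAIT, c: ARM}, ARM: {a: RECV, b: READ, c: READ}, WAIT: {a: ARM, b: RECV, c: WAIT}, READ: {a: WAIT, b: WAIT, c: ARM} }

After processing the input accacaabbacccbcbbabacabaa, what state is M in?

ARM

Trace: PASS -a-> READ -c-> ARM -c-> READ -a-> WAIT -c-> WAIT -a-> ARM -a-> RECV -b-> WAIT -b-> RECV -a-> ARM -c-> READ -c-> ARM -c-> READ -b-> WAIT -c-> WAIT -b-> RECV -b-> WAIT -a-> ARM -b-> READ -a-> WAIT -c-> WAIT -a-> ARM -b-> READ -a-> WAIT -a-> ARM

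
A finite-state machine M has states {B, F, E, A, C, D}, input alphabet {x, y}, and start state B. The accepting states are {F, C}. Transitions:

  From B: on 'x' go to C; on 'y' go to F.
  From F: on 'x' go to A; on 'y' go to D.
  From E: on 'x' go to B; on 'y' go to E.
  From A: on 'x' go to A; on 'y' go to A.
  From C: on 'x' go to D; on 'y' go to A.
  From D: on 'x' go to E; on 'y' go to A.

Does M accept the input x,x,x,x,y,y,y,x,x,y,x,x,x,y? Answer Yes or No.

No

B → C → D → E → B → F → D → A → A → A → A → A → A → A → A
End state A is not accepting.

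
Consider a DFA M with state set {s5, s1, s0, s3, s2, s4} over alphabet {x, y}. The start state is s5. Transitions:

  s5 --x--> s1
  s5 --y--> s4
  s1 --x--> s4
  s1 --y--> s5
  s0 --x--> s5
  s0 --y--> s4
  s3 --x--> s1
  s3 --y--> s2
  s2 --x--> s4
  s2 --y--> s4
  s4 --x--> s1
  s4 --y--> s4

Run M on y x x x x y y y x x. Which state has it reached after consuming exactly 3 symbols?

s4

Trace: s5 -y-> s4 -x-> s1 -x-> s4
After 3 symbols: s4.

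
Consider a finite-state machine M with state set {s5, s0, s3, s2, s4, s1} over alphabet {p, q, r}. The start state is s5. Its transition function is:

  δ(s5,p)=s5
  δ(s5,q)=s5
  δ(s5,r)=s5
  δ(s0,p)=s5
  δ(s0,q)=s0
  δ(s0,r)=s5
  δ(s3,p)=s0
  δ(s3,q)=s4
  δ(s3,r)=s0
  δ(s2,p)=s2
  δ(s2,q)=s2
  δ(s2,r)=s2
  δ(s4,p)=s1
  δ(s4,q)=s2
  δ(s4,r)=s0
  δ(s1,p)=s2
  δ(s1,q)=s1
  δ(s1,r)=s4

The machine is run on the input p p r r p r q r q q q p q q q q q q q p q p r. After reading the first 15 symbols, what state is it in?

s5

Trace: s5 -p-> s5 -p-> s5 -r-> s5 -r-> s5 -p-> s5 -r-> s5 -q-> s5 -r-> s5 -q-> s5 -q-> s5 -q-> s5 -p-> s5 -q-> s5 -q-> s5 -q-> s5
After 15 symbols: s5.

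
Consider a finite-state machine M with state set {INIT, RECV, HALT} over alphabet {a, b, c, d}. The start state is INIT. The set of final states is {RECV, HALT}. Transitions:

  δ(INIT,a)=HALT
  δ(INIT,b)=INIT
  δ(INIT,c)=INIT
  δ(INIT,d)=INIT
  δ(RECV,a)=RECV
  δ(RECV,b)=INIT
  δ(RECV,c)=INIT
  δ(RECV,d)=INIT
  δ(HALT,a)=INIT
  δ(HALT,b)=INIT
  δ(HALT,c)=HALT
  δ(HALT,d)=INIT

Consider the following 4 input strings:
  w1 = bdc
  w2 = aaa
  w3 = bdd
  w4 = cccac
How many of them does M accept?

2

w1: Trace: INIT -b-> INIT -d-> INIT -c-> INIT  → end INIT, rejected
w2: Trace: INIT -a-> HALT -a-> INIT -a-> HALT  → end HALT, accepted
w3: Trace: INIT -b-> INIT -d-> INIT -d-> INIT  → end INIT, rejected
w4: Trace: INIT -c-> INIT -c-> INIT -c-> INIT -a-> HALT -c-> HALT  → end HALT, accepted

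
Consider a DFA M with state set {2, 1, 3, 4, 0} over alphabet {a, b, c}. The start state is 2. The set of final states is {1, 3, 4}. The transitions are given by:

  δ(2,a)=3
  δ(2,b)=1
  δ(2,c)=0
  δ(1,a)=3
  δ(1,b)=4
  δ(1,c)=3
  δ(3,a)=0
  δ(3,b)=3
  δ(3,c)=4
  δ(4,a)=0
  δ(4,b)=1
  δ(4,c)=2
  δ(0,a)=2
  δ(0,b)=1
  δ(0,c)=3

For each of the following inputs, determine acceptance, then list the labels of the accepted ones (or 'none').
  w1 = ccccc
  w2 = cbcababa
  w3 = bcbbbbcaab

w3

w1: 2 → 0 → 3 → 4 → 2 → 0  → end 0, rejected
w2: 2 → 0 → 1 → 3 → 0 → 1 → 3 → 3 → 0  → end 0, rejected
w3: 2 → 1 → 3 → 3 → 3 → 3 → 3 → 4 → 0 → 2 → 1  → end 1, accepted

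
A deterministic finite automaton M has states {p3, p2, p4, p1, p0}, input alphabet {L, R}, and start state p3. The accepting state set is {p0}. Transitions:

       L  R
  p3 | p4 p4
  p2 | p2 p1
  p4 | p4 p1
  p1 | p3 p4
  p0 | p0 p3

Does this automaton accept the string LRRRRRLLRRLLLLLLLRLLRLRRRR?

start at p3
read 'L': p3 → p4
read 'R': p4 → p1
read 'R': p1 → p4
read 'R': p4 → p1
read 'R': p1 → p4
read 'R': p4 → p1
read 'L': p1 → p3
read 'L': p3 → p4
read 'R': p4 → p1
read 'R': p1 → p4
read 'L': p4 → p4
read 'L': p4 → p4
read 'L': p4 → p4
read 'L': p4 → p4
read 'L': p4 → p4
read 'L': p4 → p4
read 'L': p4 → p4
read 'R': p4 → p1
read 'L': p1 → p3
read 'L': p3 → p4
read 'R': p4 → p1
read 'L': p1 → p3
read 'R': p3 → p4
read 'R': p4 → p1
read 'R': p1 → p4
read 'R': p4 → p1
End state p1 is not accepting.

No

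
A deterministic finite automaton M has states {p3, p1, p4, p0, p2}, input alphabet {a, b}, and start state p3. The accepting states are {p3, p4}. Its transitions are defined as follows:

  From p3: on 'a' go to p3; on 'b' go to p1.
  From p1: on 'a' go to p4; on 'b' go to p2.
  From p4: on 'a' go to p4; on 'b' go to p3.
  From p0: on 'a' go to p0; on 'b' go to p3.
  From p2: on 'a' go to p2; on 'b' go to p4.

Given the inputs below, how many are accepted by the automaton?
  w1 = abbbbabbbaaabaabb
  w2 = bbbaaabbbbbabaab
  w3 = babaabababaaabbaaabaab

1

w1: Trace: p3 -a-> p3 -b-> p1 -b-> p2 -b-> p4 -b-> p3 -a-> p3 -b-> p1 -b-> p2 -b-> p4 -a-> p4 -a-> p4 -a-> p4 -b-> p3 -a-> p3 -a-> p3 -b-> p1 -b-> p2  → end p2, rejected
w2: Trace: p3 -b-> p1 -b-> p2 -b-> p4 -a-> p4 -a-> p4 -a-> p4 -b-> p3 -b-> p1 -b-> p2 -b-> p4 -b-> p3 -a-> p3 -b-> p1 -a-> p4 -a-> p4 -b-> p3  → end p3, accepted
w3: Trace: p3 -b-> p1 -a-> p4 -b-> p3 -a-> p3 -a-> p3 -b-> p1 -a-> p4 -b-> p3 -a-> p3 -b-> p1 -a-> p4 -a-> p4 -a-> p4 -b-> p3 -b-> p1 -a-> p4 -a-> p4 -a-> p4 -b-> p3 -a-> p3 -a-> p3 -b-> p1  → end p1, rejected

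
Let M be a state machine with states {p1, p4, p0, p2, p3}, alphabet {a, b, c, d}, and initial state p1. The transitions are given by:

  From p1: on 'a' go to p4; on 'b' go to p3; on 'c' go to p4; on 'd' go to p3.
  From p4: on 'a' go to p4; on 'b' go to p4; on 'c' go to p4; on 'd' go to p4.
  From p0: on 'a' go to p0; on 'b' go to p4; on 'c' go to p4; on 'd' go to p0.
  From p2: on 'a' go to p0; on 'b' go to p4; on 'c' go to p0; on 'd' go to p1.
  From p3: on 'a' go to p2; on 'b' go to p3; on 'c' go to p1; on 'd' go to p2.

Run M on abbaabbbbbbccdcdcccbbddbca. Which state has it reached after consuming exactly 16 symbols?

p4

start at p1
read 'a': p1 → p4
read 'b': p4 → p4
read 'b': p4 → p4
read 'a': p4 → p4
read 'a': p4 → p4
read 'b': p4 → p4
read 'b': p4 → p4
read 'b': p4 → p4
read 'b': p4 → p4
read 'b': p4 → p4
read 'b': p4 → p4
read 'c': p4 → p4
read 'c': p4 → p4
read 'd': p4 → p4
read 'c': p4 → p4
read 'd': p4 → p4
After 16 symbols: p4.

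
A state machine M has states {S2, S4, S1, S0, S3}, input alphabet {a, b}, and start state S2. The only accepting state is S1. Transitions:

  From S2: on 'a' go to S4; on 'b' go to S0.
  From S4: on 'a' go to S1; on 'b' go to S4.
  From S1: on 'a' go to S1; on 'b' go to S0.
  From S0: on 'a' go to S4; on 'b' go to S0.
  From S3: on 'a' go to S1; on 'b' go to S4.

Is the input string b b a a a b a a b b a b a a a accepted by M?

Trace: S2 -b-> S0 -b-> S0 -a-> S4 -a-> S1 -a-> S1 -b-> S0 -a-> S4 -a-> S1 -b-> S0 -b-> S0 -a-> S4 -b-> S4 -a-> S1 -a-> S1 -a-> S1
End state S1 is accepting.

Yes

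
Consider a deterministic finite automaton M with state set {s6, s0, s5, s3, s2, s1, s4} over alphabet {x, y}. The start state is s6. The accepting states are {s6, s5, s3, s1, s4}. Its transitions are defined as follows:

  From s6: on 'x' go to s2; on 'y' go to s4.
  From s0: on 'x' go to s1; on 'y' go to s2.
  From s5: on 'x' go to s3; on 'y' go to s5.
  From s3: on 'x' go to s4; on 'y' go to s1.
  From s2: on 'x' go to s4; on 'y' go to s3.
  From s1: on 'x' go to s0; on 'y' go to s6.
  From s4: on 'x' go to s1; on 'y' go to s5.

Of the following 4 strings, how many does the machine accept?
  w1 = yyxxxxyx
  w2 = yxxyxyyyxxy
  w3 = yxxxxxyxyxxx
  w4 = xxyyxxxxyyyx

w1: Trace: s6 -y-> s4 -y-> s5 -x-> s3 -x-> s4 -x-> s1 -x-> s0 -y-> s2 -x-> s4  → end s4, accepted
w2: Trace: s6 -y-> s4 -x-> s1 -x-> s0 -y-> s2 -x-> s4 -y-> s5 -y-> s5 -y-> s5 -x-> s3 -x-> s4 -y-> s5  → end s5, accepted
w3: Trace: s6 -y-> s4 -x-> s1 -x-> s0 -x-> s1 -x-> s0 -x-> s1 -y-> s6 -x-> s2 -y-> s3 -x-> s4 -x-> s1 -x-> s0  → end s0, rejected
w4: Trace: s6 -x-> s2 -x-> s4 -y-> s5 -y-> s5 -x-> s3 -x-> s4 -x-> s1 -x-> s0 -y-> s2 -y-> s3 -y-> s1 -x-> s0  → end s0, rejected

2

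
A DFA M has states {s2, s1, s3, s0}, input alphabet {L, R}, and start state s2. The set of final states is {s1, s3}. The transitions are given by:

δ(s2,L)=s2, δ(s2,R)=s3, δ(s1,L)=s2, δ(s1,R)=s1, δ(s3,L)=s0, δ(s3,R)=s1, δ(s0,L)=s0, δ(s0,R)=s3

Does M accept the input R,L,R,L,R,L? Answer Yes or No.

No

s2 → s3 → s0 → s3 → s0 → s3 → s0
End state s0 is not accepting.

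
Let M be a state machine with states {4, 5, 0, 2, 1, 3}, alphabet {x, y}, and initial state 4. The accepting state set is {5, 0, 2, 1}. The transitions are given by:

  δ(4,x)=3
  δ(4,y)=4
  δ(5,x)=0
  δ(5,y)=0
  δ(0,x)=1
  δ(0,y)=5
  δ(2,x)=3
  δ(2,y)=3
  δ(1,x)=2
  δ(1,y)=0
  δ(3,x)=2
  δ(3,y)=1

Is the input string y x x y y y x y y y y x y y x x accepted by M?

Trace: 4 -y-> 4 -x-> 3 -x-> 2 -y-> 3 -y-> 1 -y-> 0 -x-> 1 -y-> 0 -y-> 5 -y-> 0 -y-> 5 -x-> 0 -y-> 5 -y-> 0 -x-> 1 -x-> 2
End state 2 is accepting.

Yes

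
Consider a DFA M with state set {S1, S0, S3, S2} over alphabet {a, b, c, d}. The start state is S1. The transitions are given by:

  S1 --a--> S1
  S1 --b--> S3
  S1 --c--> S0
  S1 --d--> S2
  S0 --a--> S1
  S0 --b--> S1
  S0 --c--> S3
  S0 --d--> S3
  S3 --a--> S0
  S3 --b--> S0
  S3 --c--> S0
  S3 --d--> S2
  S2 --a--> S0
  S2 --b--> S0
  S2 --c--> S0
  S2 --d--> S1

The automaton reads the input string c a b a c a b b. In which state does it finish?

S3

start at S1
read 'c': S1 → S0
read 'a': S0 → S1
read 'b': S1 → S3
read 'a': S3 → S0
read 'c': S0 → S3
read 'a': S3 → S0
read 'b': S0 → S1
read 'b': S1 → S3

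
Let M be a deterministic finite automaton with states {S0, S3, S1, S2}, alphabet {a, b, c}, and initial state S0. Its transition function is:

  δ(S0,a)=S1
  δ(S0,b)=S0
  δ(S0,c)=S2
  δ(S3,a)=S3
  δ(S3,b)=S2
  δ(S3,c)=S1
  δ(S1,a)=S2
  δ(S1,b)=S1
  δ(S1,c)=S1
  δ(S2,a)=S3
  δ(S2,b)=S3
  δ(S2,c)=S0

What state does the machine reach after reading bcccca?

Trace: S0 -b-> S0 -c-> S2 -c-> S0 -c-> S2 -c-> S0 -a-> S1

S1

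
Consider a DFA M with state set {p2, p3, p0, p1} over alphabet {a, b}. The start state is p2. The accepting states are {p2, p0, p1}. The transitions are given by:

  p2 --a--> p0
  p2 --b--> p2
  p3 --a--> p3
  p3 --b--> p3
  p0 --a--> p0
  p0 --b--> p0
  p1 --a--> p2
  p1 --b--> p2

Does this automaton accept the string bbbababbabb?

Yes

p2 → p2 → p2 → p2 → p0 → p0 → p0 → p0 → p0 → p0 → p0 → p0
End state p0 is accepting.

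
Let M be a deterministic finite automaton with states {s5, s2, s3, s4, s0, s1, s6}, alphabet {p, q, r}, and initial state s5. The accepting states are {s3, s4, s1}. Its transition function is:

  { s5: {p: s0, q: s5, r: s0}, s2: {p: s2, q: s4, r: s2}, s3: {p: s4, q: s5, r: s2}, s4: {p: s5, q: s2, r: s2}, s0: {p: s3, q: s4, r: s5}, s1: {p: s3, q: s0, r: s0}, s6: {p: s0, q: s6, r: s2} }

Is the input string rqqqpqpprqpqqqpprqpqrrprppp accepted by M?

s5 → s0 → s4 → s2 → s4 → s5 → s5 → s0 → s3 → s2 → s4 → s5 → s5 → s5 → s5 → s0 → s3 → s2 → s4 → s5 → s5 → s0 → s5 → s0 → s5 → s0 → s3 → s4
End state s4 is accepting.

Yes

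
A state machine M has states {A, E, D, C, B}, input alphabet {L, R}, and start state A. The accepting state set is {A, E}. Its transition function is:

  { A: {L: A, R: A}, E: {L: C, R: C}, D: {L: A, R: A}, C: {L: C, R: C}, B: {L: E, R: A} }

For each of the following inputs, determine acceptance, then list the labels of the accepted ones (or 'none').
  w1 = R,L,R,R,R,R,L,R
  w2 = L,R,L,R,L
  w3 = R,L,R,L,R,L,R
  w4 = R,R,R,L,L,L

w1, w2, w3, w4

w1:
  start at A
  read 'R': A → A
  read 'L': A → A
  read 'R': A → A
  read 'R': A → A
  read 'R': A → A
  read 'R': A → A
  read 'L': A → A
  read 'R': A → A
  end A, accepted
w2:
  start at A
  read 'L': A → A
  read 'R': A → A
  read 'L': A → A
  read 'R': A → A
  read 'L': A → A
  end A, accepted
w3:
  start at A
  read 'R': A → A
  read 'L': A → A
  read 'R': A → A
  read 'L': A → A
  read 'R': A → A
  read 'L': A → A
  read 'R': A → A
  end A, accepted
w4:
  start at A
  read 'R': A → A
  read 'R': A → A
  read 'R': A → A
  read 'L': A → A
  read 'L': A → A
  read 'L': A → A
  end A, accepted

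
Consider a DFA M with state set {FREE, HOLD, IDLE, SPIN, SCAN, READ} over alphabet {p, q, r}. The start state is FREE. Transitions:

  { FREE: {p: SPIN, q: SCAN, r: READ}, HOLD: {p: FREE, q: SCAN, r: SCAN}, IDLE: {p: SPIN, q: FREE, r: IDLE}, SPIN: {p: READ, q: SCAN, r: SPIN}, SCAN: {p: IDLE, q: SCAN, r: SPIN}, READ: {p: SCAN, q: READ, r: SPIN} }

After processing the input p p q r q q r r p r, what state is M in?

SPIN

FREE → SPIN → READ → READ → SPIN → SCAN → SCAN → SPIN → SPIN → READ → SPIN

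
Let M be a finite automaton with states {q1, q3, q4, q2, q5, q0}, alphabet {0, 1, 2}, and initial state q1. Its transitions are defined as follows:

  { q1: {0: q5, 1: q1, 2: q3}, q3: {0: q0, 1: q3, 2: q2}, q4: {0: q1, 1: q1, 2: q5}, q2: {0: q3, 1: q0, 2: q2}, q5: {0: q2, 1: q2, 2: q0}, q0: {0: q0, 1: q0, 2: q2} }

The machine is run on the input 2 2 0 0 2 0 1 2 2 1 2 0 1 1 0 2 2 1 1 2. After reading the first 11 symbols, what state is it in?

Trace: q1 -2-> q3 -2-> q2 -0-> q3 -0-> q0 -2-> q2 -0-> q3 -1-> q3 -2-> q2 -2-> q2 -1-> q0 -2-> q2
After 11 symbols: q2.

q2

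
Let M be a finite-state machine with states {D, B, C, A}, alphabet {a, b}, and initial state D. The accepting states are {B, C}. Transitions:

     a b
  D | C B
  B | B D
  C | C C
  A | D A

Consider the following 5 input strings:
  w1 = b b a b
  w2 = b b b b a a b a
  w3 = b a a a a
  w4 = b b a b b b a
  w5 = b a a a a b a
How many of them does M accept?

5

w1: Trace: D -b-> B -b-> D -a-> C -b-> C  → end C, accepted
w2: Trace: D -b-> B -b-> D -b-> B -b-> D -a-> C -a-> C -b-> C -a-> C  → end C, accepted
w3: Trace: D -b-> B -a-> B -a-> B -a-> B -a-> B  → end B, accepted
w4: Trace: D -b-> B -b-> D -a-> C -b-> C -b-> C -b-> C -a-> C  → end C, accepted
w5: Trace: D -b-> B -a-> B -a-> B -a-> B -a-> B -b-> D -a-> C  → end C, accepted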